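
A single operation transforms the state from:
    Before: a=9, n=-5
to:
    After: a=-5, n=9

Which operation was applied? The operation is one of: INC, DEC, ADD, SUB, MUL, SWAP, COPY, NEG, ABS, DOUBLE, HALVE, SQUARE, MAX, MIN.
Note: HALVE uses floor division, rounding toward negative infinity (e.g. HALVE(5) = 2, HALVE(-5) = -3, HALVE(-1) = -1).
SWAP(a, n)

Analyzing the change:
Before: a=9, n=-5
After: a=-5, n=9
Variable a changed from 9 to -5
Variable n changed from -5 to 9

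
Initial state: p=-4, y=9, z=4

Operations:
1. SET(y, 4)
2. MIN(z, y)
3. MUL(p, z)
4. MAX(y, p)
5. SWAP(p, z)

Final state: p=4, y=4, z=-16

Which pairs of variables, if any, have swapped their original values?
None

Comparing initial and final values:
p: -4 → 4
y: 9 → 4
z: 4 → -16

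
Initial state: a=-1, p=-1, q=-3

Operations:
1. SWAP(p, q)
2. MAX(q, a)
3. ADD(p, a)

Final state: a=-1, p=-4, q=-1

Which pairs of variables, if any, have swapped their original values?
None

Comparing initial and final values:
p: -1 → -4
a: -1 → -1
q: -3 → -1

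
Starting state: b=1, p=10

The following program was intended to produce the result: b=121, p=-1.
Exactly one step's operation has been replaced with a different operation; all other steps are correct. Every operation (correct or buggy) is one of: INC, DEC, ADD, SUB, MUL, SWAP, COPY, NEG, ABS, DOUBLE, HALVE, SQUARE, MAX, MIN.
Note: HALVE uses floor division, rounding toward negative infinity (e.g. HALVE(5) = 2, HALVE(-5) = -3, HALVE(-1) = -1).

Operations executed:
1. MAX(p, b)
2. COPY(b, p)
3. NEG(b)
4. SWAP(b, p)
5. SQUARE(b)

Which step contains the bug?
Step 2

Trace with buggy code:
Initial: b=1, p=10
After step 1: b=1, p=10
After step 2: b=10, p=10
After step 3: b=-10, p=10
After step 4: b=10, p=-10
After step 5: b=100, p=-10
Actual final b=100, p=-10 ≠ expected b=121, p=-1.
Step 2 is the only position where a single-operation replacement can produce the expected result.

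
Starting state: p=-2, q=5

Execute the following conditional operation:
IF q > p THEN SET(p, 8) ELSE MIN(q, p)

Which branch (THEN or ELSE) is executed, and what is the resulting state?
Branch: THEN, Final state: p=8, q=5

Evaluating condition: q > p
q = 5, p = -2
Condition is True, so THEN branch executes
After SET(p, 8): p=8, q=5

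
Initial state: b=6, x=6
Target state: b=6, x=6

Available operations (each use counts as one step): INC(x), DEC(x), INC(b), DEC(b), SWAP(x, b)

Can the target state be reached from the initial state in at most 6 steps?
Yes

Path (0 steps): 0 steps (already at target)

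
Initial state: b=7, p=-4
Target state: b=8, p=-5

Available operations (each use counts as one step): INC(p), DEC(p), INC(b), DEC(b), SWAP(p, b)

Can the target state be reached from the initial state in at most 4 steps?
Yes

Path (2 steps): DEC(p) → INC(b)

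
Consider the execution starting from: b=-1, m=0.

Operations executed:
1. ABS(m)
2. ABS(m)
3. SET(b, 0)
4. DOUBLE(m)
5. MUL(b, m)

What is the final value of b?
b = 0

Tracing execution:
Step 1: ABS(m) → b = -1
Step 2: ABS(m) → b = -1
Step 3: SET(b, 0) → b = 0
Step 4: DOUBLE(m) → b = 0
Step 5: MUL(b, m) → b = 0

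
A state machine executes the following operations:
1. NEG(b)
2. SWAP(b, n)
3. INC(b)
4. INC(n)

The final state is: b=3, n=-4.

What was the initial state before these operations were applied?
b=5, n=2

Working backwards:
Final state: b=3, n=-4
Before step 4 (INC(n)): b=3, n=-5
Before step 3 (INC(b)): b=2, n=-5
Before step 2 (SWAP(b, n)): b=-5, n=2
Before step 1 (NEG(b)): b=5, n=2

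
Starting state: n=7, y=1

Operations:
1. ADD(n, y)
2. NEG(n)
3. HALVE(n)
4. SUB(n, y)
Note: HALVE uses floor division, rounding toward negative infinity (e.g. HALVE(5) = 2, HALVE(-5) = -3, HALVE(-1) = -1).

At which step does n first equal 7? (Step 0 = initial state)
Step 0

Tracing n:
Initial: n = 7 ← first occurrence
After step 1: n = 8
After step 2: n = -8
After step 3: n = -4
After step 4: n = -5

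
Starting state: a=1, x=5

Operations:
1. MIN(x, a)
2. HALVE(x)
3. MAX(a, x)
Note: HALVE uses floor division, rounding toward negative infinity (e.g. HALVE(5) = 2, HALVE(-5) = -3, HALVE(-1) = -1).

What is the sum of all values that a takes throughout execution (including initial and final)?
4

Values of a at each step:
Initial: a = 1
After step 1: a = 1
After step 2: a = 1
After step 3: a = 1
Sum = 1 + 1 + 1 + 1 = 4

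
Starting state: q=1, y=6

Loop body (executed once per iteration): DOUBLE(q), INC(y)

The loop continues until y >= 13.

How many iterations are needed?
7

Tracing iterations:
Initial: q=1, y=6
After iteration 1: q=2, y=7
After iteration 2: q=4, y=8
After iteration 3: q=8, y=9
After iteration 4: q=16, y=10
After iteration 5: q=32, y=11
After iteration 6: q=64, y=12
After iteration 7: q=128, y=13
y >= 13 now holds, so the loop exits after 7 iterations.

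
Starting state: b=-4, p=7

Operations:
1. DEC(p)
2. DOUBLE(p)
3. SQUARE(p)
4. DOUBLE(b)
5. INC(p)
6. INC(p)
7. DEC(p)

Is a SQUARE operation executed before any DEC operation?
No

First SQUARE: step 3
First DEC: step 1
Since 3 > 1, DEC comes first.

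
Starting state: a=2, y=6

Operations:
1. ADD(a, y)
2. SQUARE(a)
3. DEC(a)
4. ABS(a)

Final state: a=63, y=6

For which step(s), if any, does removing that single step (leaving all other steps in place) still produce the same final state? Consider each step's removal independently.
Step(s) 4

Testing removal of each single step:
Without step 1: final = a=3, y=6 (different)
Without step 2: final = a=7, y=6 (different)
Without step 3: final = a=64, y=6 (different)
Without step 4: final = a=63, y=6 (same)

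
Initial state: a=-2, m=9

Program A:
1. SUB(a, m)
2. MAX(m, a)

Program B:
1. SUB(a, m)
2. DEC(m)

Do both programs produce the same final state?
No

Program A final state: a=-11, m=9
Program B final state: a=-11, m=8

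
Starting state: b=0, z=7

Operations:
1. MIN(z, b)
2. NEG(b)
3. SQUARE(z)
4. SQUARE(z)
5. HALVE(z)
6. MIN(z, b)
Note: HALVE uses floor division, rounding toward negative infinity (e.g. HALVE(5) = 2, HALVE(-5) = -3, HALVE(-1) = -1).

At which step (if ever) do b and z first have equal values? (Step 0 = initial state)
Step 1

b and z first become equal after step 1.

Comparing values at each step:
Initial: b=0, z=7
After step 1: b=0, z=0 ← equal!
After step 2: b=0, z=0 ← equal!
After step 3: b=0, z=0 ← equal!
After step 4: b=0, z=0 ← equal!
After step 5: b=0, z=0 ← equal!
After step 6: b=0, z=0 ← equal!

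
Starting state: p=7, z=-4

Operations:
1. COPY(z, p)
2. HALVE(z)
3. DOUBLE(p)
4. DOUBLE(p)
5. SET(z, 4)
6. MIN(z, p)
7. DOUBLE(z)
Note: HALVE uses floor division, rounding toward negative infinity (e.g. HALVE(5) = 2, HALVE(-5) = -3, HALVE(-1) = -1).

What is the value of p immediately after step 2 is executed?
p = 7

Tracing p through execution:
Initial: p = 7
After step 1 (COPY(z, p)): p = 7
After step 2 (HALVE(z)): p = 7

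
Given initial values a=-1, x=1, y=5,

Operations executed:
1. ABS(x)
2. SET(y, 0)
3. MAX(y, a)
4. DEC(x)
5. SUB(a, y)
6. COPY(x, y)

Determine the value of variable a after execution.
a = -1

Tracing execution:
Step 1: ABS(x) → a = -1
Step 2: SET(y, 0) → a = -1
Step 3: MAX(y, a) → a = -1
Step 4: DEC(x) → a = -1
Step 5: SUB(a, y) → a = -1
Step 6: COPY(x, y) → a = -1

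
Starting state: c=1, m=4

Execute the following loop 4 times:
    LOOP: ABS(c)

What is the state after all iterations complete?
c=1, m=4

Iteration trace:
Start: c=1, m=4
After iteration 1: c=1, m=4
After iteration 2: c=1, m=4
After iteration 3: c=1, m=4
After iteration 4: c=1, m=4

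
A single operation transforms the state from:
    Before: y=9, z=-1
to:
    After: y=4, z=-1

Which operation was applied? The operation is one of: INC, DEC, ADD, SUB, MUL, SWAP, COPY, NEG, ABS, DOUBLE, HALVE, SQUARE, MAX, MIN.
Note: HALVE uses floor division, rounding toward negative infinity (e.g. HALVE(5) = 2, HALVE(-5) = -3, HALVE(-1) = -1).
HALVE(y)

Analyzing the change:
Before: y=9, z=-1
After: y=4, z=-1
Variable y changed from 9 to 4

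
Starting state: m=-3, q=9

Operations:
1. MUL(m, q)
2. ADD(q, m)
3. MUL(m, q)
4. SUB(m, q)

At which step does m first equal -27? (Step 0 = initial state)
Step 1

Tracing m:
Initial: m = -3
After step 1: m = -27 ← first occurrence
After step 2: m = -27
After step 3: m = 486
After step 4: m = 504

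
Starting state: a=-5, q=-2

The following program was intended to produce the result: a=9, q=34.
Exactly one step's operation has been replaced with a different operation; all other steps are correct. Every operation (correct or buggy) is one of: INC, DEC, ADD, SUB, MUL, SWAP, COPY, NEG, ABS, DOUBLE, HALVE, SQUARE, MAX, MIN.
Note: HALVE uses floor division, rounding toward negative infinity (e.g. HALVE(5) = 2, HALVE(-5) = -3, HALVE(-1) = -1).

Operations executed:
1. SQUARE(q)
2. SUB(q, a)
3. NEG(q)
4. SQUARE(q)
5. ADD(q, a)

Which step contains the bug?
Step 3

Trace with buggy code:
Initial: a=-5, q=-2
After step 1: a=-5, q=4
After step 2: a=-5, q=9
After step 3: a=-5, q=-9
After step 4: a=-5, q=81
After step 5: a=-5, q=76
Actual final a=-5, q=76 ≠ expected a=9, q=34.
Step 3 is the only position where a single-operation replacement can produce the expected result.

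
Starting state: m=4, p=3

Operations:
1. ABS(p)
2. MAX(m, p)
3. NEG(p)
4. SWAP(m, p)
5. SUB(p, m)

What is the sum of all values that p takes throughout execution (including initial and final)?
17

Values of p at each step:
Initial: p = 3
After step 1: p = 3
After step 2: p = 3
After step 3: p = -3
After step 4: p = 4
After step 5: p = 7
Sum = 3 + 3 + 3 + -3 + 4 + 7 = 17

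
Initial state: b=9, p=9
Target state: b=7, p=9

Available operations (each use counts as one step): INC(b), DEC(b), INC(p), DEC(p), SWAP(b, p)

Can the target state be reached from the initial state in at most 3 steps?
Yes

Path (2 steps): DEC(b) → DEC(b)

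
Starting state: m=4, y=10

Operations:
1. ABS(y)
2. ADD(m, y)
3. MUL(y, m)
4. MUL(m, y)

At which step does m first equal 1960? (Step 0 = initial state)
Step 4

Tracing m:
Initial: m = 4
After step 1: m = 4
After step 2: m = 14
After step 3: m = 14
After step 4: m = 1960 ← first occurrence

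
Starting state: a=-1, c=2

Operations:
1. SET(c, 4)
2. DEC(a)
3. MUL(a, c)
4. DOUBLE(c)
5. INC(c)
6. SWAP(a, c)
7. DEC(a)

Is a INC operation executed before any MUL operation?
No

First INC: step 5
First MUL: step 3
Since 5 > 3, MUL comes first.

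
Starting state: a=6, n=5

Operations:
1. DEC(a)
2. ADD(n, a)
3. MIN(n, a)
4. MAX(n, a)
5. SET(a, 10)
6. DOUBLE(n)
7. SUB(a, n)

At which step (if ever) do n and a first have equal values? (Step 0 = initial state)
Step 1

n and a first become equal after step 1.

Comparing values at each step:
Initial: n=5, a=6
After step 1: n=5, a=5 ← equal!
After step 2: n=10, a=5
After step 3: n=5, a=5 ← equal!
After step 4: n=5, a=5 ← equal!
After step 5: n=5, a=10
After step 6: n=10, a=10 ← equal!
After step 7: n=10, a=0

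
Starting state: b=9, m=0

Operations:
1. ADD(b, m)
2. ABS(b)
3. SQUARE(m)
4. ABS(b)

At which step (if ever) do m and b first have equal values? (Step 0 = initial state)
Never

m and b never become equal during execution.

Comparing values at each step:
Initial: m=0, b=9
After step 1: m=0, b=9
After step 2: m=0, b=9
After step 3: m=0, b=9
After step 4: m=0, b=9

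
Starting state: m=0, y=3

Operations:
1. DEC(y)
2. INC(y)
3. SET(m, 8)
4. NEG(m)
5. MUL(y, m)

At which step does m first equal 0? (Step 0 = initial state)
Step 0

Tracing m:
Initial: m = 0 ← first occurrence
After step 1: m = 0
After step 2: m = 0
After step 3: m = 8
After step 4: m = -8
After step 5: m = -8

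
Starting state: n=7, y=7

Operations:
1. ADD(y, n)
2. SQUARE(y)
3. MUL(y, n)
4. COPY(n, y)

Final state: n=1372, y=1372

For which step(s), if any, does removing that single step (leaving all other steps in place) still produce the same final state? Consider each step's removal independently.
None - removing any single step changes the final result

Testing removal of each single step:
Without step 1: final = n=343, y=343 (different)
Without step 2: final = n=98, y=98 (different)
Without step 3: final = n=196, y=196 (different)
Without step 4: final = n=7, y=1372 (different)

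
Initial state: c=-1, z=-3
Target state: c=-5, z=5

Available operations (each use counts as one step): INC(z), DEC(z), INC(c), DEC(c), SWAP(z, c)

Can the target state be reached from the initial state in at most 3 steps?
No

The target state cannot be reached within 3 steps.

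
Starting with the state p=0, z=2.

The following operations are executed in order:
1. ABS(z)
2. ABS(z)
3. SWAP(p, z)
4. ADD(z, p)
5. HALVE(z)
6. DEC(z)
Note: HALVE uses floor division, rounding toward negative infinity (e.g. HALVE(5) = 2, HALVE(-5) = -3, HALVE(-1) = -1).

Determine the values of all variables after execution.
{p: 2, z: 0}

Step-by-step execution:
Initial: p=0, z=2
After step 1 (ABS(z)): p=0, z=2
After step 2 (ABS(z)): p=0, z=2
After step 3 (SWAP(p, z)): p=2, z=0
After step 4 (ADD(z, p)): p=2, z=2
After step 5 (HALVE(z)): p=2, z=1
After step 6 (DEC(z)): p=2, z=0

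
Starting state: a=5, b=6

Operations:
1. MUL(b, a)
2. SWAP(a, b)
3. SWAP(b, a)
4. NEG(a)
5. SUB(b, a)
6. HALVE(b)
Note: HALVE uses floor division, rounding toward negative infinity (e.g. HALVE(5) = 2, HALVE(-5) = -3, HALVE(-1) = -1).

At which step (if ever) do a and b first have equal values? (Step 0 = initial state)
Never

a and b never become equal during execution.

Comparing values at each step:
Initial: a=5, b=6
After step 1: a=5, b=30
After step 2: a=30, b=5
After step 3: a=5, b=30
After step 4: a=-5, b=30
After step 5: a=-5, b=35
After step 6: a=-5, b=17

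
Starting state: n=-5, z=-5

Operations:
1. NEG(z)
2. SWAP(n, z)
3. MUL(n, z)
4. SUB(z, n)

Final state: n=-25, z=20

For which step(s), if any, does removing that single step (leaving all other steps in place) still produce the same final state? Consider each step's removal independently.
None - removing any single step changes the final result

Testing removal of each single step:
Without step 1: final = n=25, z=-30 (different)
Without step 2: final = n=-25, z=30 (different)
Without step 3: final = n=5, z=-10 (different)
Without step 4: final = n=-25, z=-5 (different)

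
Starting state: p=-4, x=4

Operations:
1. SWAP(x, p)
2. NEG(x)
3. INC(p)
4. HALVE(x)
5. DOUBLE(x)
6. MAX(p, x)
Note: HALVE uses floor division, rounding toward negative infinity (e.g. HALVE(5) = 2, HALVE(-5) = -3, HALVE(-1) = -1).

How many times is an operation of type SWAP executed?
1

Counting SWAP operations:
Step 1: SWAP(x, p) ← SWAP
Total: 1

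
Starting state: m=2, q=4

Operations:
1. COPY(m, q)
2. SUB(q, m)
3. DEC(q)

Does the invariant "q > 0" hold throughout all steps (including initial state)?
No, violated after step 2

The invariant is violated after step 2.

State at each step:
Initial: m=2, q=4
After step 1: m=4, q=4
After step 2: m=4, q=0
After step 3: m=4, q=-1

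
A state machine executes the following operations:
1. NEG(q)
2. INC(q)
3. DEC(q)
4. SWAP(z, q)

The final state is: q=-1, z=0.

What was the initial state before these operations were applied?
q=0, z=-1

Working backwards:
Final state: q=-1, z=0
Before step 4 (SWAP(z, q)): q=0, z=-1
Before step 3 (DEC(q)): q=1, z=-1
Before step 2 (INC(q)): q=0, z=-1
Before step 1 (NEG(q)): q=0, z=-1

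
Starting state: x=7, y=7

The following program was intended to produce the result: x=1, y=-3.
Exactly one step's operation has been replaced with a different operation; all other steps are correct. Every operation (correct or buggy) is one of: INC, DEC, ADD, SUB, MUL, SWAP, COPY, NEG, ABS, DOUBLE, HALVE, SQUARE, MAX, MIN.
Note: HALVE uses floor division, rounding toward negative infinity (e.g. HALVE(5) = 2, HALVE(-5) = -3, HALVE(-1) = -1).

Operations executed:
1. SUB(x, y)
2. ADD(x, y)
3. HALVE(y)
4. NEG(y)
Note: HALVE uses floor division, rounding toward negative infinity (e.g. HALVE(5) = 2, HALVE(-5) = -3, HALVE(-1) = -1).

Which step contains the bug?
Step 2

Trace with buggy code:
Initial: x=7, y=7
After step 1: x=0, y=7
After step 2: x=7, y=7
After step 3: x=7, y=3
After step 4: x=7, y=-3
Actual final x=7, y=-3 ≠ expected x=1, y=-3.
Step 2 is the only position where a single-operation replacement can produce the expected result.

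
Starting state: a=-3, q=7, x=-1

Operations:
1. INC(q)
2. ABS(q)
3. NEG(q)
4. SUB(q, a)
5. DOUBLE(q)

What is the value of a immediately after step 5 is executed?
a = -3

Tracing a through execution:
Initial: a = -3
After step 1 (INC(q)): a = -3
After step 2 (ABS(q)): a = -3
After step 3 (NEG(q)): a = -3
After step 4 (SUB(q, a)): a = -3
After step 5 (DOUBLE(q)): a = -3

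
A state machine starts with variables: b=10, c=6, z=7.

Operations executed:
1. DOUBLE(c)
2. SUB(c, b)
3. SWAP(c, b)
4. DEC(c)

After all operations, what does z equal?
z = 7

Tracing execution:
Step 1: DOUBLE(c) → z = 7
Step 2: SUB(c, b) → z = 7
Step 3: SWAP(c, b) → z = 7
Step 4: DEC(c) → z = 7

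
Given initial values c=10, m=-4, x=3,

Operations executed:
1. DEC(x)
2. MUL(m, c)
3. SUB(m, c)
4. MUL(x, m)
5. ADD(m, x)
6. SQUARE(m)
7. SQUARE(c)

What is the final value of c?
c = 100

Tracing execution:
Step 1: DEC(x) → c = 10
Step 2: MUL(m, c) → c = 10
Step 3: SUB(m, c) → c = 10
Step 4: MUL(x, m) → c = 10
Step 5: ADD(m, x) → c = 10
Step 6: SQUARE(m) → c = 10
Step 7: SQUARE(c) → c = 100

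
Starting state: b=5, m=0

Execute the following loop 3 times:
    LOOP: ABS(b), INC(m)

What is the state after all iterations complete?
b=5, m=3

Iteration trace:
Start: b=5, m=0
After iteration 1: b=5, m=1
After iteration 2: b=5, m=2
After iteration 3: b=5, m=3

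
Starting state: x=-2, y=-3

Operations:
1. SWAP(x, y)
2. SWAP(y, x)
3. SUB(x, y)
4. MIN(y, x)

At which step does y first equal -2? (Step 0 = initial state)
Step 1

Tracing y:
Initial: y = -3
After step 1: y = -2 ← first occurrence
After step 2: y = -3
After step 3: y = -3
After step 4: y = -3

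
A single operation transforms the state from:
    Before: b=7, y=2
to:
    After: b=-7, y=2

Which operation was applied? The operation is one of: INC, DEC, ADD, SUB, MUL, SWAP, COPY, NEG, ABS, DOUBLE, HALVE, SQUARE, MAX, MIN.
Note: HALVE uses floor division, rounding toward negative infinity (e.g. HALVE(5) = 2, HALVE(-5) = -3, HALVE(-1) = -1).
NEG(b)

Analyzing the change:
Before: b=7, y=2
After: b=-7, y=2
Variable b changed from 7 to -7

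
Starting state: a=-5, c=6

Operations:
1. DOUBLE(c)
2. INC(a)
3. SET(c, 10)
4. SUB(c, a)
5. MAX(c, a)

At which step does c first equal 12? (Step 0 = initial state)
Step 1

Tracing c:
Initial: c = 6
After step 1: c = 12 ← first occurrence
After step 2: c = 12
After step 3: c = 10
After step 4: c = 14
After step 5: c = 14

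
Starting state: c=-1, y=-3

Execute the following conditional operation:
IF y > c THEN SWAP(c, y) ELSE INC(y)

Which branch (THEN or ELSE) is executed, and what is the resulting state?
Branch: ELSE, Final state: c=-1, y=-2

Evaluating condition: y > c
y = -3, c = -1
Condition is False, so ELSE branch executes
After INC(y): c=-1, y=-2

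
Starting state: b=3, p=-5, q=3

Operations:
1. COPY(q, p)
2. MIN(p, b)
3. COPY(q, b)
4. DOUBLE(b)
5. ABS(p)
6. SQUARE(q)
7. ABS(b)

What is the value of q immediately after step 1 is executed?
q = -5

Tracing q through execution:
Initial: q = 3
After step 1 (COPY(q, p)): q = -5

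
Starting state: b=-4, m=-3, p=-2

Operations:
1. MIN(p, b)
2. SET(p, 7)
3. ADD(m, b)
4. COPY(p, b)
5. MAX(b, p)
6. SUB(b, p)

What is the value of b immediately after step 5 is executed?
b = -4

Tracing b through execution:
Initial: b = -4
After step 1 (MIN(p, b)): b = -4
After step 2 (SET(p, 7)): b = -4
After step 3 (ADD(m, b)): b = -4
After step 4 (COPY(p, b)): b = -4
After step 5 (MAX(b, p)): b = -4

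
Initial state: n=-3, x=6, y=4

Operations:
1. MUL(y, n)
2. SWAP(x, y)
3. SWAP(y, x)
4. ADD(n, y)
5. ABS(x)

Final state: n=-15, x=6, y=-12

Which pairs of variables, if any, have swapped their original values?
None

Comparing initial and final values:
n: -3 → -15
y: 4 → -12
x: 6 → 6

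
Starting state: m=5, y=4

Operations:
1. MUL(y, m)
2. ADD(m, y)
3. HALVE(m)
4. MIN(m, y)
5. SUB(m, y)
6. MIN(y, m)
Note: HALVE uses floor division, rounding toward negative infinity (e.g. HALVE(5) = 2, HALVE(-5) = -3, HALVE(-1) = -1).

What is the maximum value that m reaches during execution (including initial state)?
25

Values of m at each step:
Initial: m = 5
After step 1: m = 5
After step 2: m = 25 ← maximum
After step 3: m = 12
After step 4: m = 12
After step 5: m = -8
After step 6: m = -8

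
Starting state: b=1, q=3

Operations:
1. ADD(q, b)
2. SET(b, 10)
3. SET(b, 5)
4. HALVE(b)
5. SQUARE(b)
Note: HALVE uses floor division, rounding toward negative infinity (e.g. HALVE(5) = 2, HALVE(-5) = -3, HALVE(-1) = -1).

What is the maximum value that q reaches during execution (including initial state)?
4

Values of q at each step:
Initial: q = 3
After step 1: q = 4 ← maximum
After step 2: q = 4
After step 3: q = 4
After step 4: q = 4
After step 5: q = 4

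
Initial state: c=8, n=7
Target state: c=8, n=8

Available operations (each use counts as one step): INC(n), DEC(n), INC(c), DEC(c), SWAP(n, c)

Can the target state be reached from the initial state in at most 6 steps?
Yes

Path (1 step): INC(n)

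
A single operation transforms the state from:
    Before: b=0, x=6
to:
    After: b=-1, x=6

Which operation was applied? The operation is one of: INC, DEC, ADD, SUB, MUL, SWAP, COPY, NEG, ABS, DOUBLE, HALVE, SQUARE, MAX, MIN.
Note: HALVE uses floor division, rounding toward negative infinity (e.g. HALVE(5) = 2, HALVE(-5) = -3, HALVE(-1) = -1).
DEC(b)

Analyzing the change:
Before: b=0, x=6
After: b=-1, x=6
Variable b changed from 0 to -1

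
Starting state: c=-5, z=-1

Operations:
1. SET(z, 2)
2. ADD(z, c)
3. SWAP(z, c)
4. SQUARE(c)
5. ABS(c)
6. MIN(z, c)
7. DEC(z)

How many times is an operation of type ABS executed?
1

Counting ABS operations:
Step 5: ABS(c) ← ABS
Total: 1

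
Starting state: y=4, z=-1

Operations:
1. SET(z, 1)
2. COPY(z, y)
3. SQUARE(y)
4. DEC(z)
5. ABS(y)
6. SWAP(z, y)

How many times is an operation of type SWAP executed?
1

Counting SWAP operations:
Step 6: SWAP(z, y) ← SWAP
Total: 1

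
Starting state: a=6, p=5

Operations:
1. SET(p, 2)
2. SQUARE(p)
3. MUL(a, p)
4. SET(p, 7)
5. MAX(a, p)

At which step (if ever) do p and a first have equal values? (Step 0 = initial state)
Never

p and a never become equal during execution.

Comparing values at each step:
Initial: p=5, a=6
After step 1: p=2, a=6
After step 2: p=4, a=6
After step 3: p=4, a=24
After step 4: p=7, a=24
After step 5: p=7, a=24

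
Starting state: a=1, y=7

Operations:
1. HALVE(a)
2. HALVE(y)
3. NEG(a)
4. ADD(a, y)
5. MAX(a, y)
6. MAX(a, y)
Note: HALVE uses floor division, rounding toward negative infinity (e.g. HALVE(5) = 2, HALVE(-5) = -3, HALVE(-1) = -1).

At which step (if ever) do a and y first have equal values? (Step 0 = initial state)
Step 4

a and y first become equal after step 4.

Comparing values at each step:
Initial: a=1, y=7
After step 1: a=0, y=7
After step 2: a=0, y=3
After step 3: a=0, y=3
After step 4: a=3, y=3 ← equal!
After step 5: a=3, y=3 ← equal!
After step 6: a=3, y=3 ← equal!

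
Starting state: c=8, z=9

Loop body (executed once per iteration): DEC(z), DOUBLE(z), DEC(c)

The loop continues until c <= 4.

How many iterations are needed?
4

Tracing iterations:
Initial: c=8, z=9
After iteration 1: c=7, z=16
After iteration 2: c=6, z=30
After iteration 3: c=5, z=58
After iteration 4: c=4, z=114
c <= 4 now holds, so the loop exits after 4 iterations.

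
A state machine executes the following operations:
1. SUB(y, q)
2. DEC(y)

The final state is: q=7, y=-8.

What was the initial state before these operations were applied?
q=7, y=0

Working backwards:
Final state: q=7, y=-8
Before step 2 (DEC(y)): q=7, y=-7
Before step 1 (SUB(y, q)): q=7, y=0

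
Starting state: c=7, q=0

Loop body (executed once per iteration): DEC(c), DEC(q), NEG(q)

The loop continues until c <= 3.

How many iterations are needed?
4

Tracing iterations:
Initial: c=7, q=0
After iteration 1: c=6, q=1
After iteration 2: c=5, q=0
After iteration 3: c=4, q=1
After iteration 4: c=3, q=0
c <= 3 now holds, so the loop exits after 4 iterations.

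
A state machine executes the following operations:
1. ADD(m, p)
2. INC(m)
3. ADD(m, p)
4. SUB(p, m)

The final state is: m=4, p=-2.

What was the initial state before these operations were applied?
m=-1, p=2

Working backwards:
Final state: m=4, p=-2
Before step 4 (SUB(p, m)): m=4, p=2
Before step 3 (ADD(m, p)): m=2, p=2
Before step 2 (INC(m)): m=1, p=2
Before step 1 (ADD(m, p)): m=-1, p=2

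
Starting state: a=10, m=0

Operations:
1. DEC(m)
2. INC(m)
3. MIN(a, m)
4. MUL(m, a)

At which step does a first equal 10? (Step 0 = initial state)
Step 0

Tracing a:
Initial: a = 10 ← first occurrence
After step 1: a = 10
After step 2: a = 10
After step 3: a = 0
After step 4: a = 0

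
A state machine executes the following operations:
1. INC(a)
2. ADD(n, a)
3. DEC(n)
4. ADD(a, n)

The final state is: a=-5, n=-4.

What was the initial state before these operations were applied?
a=-2, n=-2

Working backwards:
Final state: a=-5, n=-4
Before step 4 (ADD(a, n)): a=-1, n=-4
Before step 3 (DEC(n)): a=-1, n=-3
Before step 2 (ADD(n, a)): a=-1, n=-2
Before step 1 (INC(a)): a=-2, n=-2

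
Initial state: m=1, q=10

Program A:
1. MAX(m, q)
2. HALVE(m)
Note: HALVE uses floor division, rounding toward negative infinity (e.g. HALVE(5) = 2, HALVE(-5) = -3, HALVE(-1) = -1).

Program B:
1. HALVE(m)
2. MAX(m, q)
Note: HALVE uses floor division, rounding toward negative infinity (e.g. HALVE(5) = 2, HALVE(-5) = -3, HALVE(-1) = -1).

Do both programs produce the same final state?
No

Program A final state: m=5, q=10
Program B final state: m=10, q=10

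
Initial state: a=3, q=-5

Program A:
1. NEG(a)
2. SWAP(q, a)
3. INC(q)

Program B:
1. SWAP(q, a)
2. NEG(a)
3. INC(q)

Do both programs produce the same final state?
No

Program A final state: a=-5, q=-2
Program B final state: a=5, q=4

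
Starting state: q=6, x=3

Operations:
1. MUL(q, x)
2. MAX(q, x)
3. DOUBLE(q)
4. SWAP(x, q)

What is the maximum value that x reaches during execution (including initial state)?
36

Values of x at each step:
Initial: x = 3
After step 1: x = 3
After step 2: x = 3
After step 3: x = 3
After step 4: x = 36 ← maximum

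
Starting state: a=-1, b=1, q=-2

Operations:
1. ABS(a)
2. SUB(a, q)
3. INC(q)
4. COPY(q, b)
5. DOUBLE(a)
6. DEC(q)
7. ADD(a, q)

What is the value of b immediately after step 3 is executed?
b = 1

Tracing b through execution:
Initial: b = 1
After step 1 (ABS(a)): b = 1
After step 2 (SUB(a, q)): b = 1
After step 3 (INC(q)): b = 1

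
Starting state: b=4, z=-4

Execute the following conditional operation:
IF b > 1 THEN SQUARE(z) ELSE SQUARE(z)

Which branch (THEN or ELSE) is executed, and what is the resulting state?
Branch: THEN, Final state: b=4, z=16

Evaluating condition: b > 1
b = 4
Condition is True, so THEN branch executes
After SQUARE(z): b=4, z=16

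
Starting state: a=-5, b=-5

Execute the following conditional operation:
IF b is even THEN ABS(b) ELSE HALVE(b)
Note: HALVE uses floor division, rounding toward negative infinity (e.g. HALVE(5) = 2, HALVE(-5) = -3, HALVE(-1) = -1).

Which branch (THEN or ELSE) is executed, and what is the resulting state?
Branch: ELSE, Final state: a=-5, b=-3

Evaluating condition: b is even
Condition is False, so ELSE branch executes
After HALVE(b): a=-5, b=-3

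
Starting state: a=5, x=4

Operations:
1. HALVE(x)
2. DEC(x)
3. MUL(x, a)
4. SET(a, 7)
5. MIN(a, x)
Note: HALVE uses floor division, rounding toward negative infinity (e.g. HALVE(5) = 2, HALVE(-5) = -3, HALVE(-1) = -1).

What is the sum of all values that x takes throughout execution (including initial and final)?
22

Values of x at each step:
Initial: x = 4
After step 1: x = 2
After step 2: x = 1
After step 3: x = 5
After step 4: x = 5
After step 5: x = 5
Sum = 4 + 2 + 1 + 5 + 5 + 5 = 22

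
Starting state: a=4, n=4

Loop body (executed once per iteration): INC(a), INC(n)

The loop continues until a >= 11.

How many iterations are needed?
7

Tracing iterations:
Initial: a=4, n=4
After iteration 1: a=5, n=5
After iteration 2: a=6, n=6
After iteration 3: a=7, n=7
After iteration 4: a=8, n=8
After iteration 5: a=9, n=9
After iteration 6: a=10, n=10
After iteration 7: a=11, n=11
a >= 11 now holds, so the loop exits after 7 iterations.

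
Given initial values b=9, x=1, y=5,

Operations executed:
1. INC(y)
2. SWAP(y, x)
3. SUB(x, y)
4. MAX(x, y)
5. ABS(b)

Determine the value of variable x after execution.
x = 5

Tracing execution:
Step 1: INC(y) → x = 1
Step 2: SWAP(y, x) → x = 6
Step 3: SUB(x, y) → x = 5
Step 4: MAX(x, y) → x = 5
Step 5: ABS(b) → x = 5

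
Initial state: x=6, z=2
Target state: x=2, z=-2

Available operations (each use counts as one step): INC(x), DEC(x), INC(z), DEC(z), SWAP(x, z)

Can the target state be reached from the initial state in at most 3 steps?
No

The target state cannot be reached within 3 steps.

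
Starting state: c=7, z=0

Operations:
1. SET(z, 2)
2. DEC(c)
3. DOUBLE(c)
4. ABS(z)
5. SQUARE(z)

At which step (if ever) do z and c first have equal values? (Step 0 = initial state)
Never

z and c never become equal during execution.

Comparing values at each step:
Initial: z=0, c=7
After step 1: z=2, c=7
After step 2: z=2, c=6
After step 3: z=2, c=12
After step 4: z=2, c=12
After step 5: z=4, c=12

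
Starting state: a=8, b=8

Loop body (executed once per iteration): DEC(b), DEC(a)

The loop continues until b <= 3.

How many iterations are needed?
5

Tracing iterations:
Initial: a=8, b=8
After iteration 1: a=7, b=7
After iteration 2: a=6, b=6
After iteration 3: a=5, b=5
After iteration 4: a=4, b=4
After iteration 5: a=3, b=3
b <= 3 now holds, so the loop exits after 5 iterations.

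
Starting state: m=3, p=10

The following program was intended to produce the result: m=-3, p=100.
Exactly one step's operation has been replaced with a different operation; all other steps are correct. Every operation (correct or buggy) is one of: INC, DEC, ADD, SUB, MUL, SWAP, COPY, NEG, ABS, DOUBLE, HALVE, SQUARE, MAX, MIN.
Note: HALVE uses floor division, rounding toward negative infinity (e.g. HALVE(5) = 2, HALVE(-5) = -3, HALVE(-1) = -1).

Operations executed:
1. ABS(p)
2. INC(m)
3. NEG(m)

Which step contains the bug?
Step 2

Trace with buggy code:
Initial: m=3, p=10
After step 1: m=3, p=10
After step 2: m=4, p=10
After step 3: m=-4, p=10
Actual final m=-4, p=10 ≠ expected m=-3, p=100.
Step 2 is the only position where a single-operation replacement can produce the expected result.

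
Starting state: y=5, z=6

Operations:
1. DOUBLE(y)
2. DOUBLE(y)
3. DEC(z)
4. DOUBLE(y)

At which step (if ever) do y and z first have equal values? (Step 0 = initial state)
Never

y and z never become equal during execution.

Comparing values at each step:
Initial: y=5, z=6
After step 1: y=10, z=6
After step 2: y=20, z=6
After step 3: y=20, z=5
After step 4: y=40, z=5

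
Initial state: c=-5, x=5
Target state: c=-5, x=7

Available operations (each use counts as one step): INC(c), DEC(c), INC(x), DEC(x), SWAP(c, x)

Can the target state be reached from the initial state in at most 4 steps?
Yes

Path (2 steps): INC(x) → INC(x)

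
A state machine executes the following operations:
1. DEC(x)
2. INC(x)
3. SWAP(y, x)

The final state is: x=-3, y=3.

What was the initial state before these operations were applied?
x=3, y=-3

Working backwards:
Final state: x=-3, y=3
Before step 3 (SWAP(y, x)): x=3, y=-3
Before step 2 (INC(x)): x=2, y=-3
Before step 1 (DEC(x)): x=3, y=-3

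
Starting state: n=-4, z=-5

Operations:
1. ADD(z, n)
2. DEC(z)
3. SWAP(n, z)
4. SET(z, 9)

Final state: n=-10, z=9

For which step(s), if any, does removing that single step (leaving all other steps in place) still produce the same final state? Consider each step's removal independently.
None - removing any single step changes the final result

Testing removal of each single step:
Without step 1: final = n=-6, z=9 (different)
Without step 2: final = n=-9, z=9 (different)
Without step 3: final = n=-4, z=9 (different)
Without step 4: final = n=-10, z=-4 (different)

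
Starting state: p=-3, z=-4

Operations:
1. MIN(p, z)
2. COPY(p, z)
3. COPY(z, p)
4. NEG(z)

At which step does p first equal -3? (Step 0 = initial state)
Step 0

Tracing p:
Initial: p = -3 ← first occurrence
After step 1: p = -4
After step 2: p = -4
After step 3: p = -4
After step 4: p = -4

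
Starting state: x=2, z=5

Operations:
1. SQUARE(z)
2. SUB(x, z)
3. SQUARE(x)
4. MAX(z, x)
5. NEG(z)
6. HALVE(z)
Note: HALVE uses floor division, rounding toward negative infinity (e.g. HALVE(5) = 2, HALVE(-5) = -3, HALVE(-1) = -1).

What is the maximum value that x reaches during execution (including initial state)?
529

Values of x at each step:
Initial: x = 2
After step 1: x = 2
After step 2: x = -23
After step 3: x = 529 ← maximum
After step 4: x = 529
After step 5: x = 529
After step 6: x = 529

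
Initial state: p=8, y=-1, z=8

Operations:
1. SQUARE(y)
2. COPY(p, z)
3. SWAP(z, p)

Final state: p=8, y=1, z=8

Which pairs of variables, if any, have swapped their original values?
None

Comparing initial and final values:
z: 8 → 8
p: 8 → 8
y: -1 → 1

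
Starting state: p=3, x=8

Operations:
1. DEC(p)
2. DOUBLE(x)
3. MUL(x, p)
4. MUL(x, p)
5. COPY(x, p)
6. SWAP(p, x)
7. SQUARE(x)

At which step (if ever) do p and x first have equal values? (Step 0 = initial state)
Step 5

p and x first become equal after step 5.

Comparing values at each step:
Initial: p=3, x=8
After step 1: p=2, x=8
After step 2: p=2, x=16
After step 3: p=2, x=32
After step 4: p=2, x=64
After step 5: p=2, x=2 ← equal!
After step 6: p=2, x=2 ← equal!
After step 7: p=2, x=4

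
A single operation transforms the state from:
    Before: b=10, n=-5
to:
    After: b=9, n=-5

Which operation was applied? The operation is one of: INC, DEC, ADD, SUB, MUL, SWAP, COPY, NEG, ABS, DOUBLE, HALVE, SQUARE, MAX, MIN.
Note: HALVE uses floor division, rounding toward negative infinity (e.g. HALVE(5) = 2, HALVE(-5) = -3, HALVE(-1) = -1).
DEC(b)

Analyzing the change:
Before: b=10, n=-5
After: b=9, n=-5
Variable b changed from 10 to 9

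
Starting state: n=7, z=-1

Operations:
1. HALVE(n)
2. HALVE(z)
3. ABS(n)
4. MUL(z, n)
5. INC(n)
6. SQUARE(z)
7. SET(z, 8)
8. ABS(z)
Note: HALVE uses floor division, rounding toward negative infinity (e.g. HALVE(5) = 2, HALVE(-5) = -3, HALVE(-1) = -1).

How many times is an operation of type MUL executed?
1

Counting MUL operations:
Step 4: MUL(z, n) ← MUL
Total: 1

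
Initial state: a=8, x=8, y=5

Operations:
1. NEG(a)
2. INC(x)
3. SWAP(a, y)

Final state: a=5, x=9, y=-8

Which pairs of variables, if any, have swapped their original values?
None

Comparing initial and final values:
x: 8 → 9
y: 5 → -8
a: 8 → 5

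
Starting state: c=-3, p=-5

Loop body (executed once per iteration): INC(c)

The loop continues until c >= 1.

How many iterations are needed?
4

Tracing iterations:
Initial: c=-3, p=-5
After iteration 1: c=-2, p=-5
After iteration 2: c=-1, p=-5
After iteration 3: c=0, p=-5
After iteration 4: c=1, p=-5
c >= 1 now holds, so the loop exits after 4 iterations.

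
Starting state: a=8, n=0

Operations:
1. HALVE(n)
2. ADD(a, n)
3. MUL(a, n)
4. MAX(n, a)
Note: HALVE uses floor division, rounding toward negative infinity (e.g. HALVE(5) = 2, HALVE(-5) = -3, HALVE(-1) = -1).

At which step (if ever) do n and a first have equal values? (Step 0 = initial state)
Step 3

n and a first become equal after step 3.

Comparing values at each step:
Initial: n=0, a=8
After step 1: n=0, a=8
After step 2: n=0, a=8
After step 3: n=0, a=0 ← equal!
After step 4: n=0, a=0 ← equal!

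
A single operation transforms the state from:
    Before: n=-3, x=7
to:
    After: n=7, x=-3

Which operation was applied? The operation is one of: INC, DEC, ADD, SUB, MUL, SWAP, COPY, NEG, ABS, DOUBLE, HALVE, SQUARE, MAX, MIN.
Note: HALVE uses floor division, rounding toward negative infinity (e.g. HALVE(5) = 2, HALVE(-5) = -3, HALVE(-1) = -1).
SWAP(x, n)

Analyzing the change:
Before: n=-3, x=7
After: n=7, x=-3
Variable x changed from 7 to -3
Variable n changed from -3 to 7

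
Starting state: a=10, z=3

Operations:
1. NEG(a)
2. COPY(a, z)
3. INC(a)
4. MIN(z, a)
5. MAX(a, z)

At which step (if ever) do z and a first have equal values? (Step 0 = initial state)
Step 2

z and a first become equal after step 2.

Comparing values at each step:
Initial: z=3, a=10
After step 1: z=3, a=-10
After step 2: z=3, a=3 ← equal!
After step 3: z=3, a=4
After step 4: z=3, a=4
After step 5: z=3, a=4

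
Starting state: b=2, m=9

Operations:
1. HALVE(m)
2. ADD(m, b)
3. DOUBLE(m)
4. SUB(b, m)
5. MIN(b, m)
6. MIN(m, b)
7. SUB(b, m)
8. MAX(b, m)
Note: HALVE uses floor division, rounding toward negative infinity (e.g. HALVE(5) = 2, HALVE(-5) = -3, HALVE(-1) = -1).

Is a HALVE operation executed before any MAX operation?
Yes

First HALVE: step 1
First MAX: step 8
Since 1 < 8, HALVE comes first.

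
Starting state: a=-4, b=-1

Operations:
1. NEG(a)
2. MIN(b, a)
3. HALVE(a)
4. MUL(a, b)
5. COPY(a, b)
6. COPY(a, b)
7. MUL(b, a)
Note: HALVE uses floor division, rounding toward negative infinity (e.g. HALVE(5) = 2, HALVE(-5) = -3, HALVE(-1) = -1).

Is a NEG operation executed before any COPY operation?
Yes

First NEG: step 1
First COPY: step 5
Since 1 < 5, NEG comes first.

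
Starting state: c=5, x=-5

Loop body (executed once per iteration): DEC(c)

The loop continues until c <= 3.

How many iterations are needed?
2

Tracing iterations:
Initial: c=5, x=-5
After iteration 1: c=4, x=-5
After iteration 2: c=3, x=-5
c <= 3 now holds, so the loop exits after 2 iterations.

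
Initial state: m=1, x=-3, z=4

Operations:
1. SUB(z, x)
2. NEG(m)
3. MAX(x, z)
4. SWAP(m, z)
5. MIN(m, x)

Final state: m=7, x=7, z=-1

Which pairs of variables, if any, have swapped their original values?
None

Comparing initial and final values:
x: -3 → 7
m: 1 → 7
z: 4 → -1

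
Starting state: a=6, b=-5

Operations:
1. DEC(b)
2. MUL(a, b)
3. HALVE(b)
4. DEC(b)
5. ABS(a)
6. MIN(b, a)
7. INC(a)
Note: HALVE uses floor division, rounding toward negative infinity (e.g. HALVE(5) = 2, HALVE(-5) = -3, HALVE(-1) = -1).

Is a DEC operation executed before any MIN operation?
Yes

First DEC: step 1
First MIN: step 6
Since 1 < 6, DEC comes first.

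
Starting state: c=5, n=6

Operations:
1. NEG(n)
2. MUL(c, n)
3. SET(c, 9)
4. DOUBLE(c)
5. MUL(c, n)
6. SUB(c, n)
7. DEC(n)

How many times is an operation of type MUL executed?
2

Counting MUL operations:
Step 2: MUL(c, n) ← MUL
Step 5: MUL(c, n) ← MUL
Total: 2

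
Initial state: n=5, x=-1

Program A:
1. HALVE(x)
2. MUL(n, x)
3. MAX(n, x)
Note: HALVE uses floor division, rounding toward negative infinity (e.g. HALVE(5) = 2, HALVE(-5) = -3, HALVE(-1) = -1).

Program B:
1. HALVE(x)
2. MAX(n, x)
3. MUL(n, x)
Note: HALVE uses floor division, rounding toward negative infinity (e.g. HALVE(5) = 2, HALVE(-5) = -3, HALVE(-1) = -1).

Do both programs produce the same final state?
No

Program A final state: n=-1, x=-1
Program B final state: n=-5, x=-1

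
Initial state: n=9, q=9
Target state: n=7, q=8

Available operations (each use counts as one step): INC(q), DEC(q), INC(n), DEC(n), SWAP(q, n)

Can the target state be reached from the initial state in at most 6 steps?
Yes

Path (3 steps): DEC(q) → DEC(n) → DEC(n)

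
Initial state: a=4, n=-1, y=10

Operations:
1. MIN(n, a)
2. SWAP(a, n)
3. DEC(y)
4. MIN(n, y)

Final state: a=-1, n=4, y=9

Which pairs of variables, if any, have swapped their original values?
(a, n)

Comparing initial and final values:
a: 4 → -1
n: -1 → 4
y: 10 → 9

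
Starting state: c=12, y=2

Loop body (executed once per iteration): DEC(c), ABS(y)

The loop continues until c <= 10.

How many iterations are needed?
2

Tracing iterations:
Initial: c=12, y=2
After iteration 1: c=11, y=2
After iteration 2: c=10, y=2
c <= 10 now holds, so the loop exits after 2 iterations.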